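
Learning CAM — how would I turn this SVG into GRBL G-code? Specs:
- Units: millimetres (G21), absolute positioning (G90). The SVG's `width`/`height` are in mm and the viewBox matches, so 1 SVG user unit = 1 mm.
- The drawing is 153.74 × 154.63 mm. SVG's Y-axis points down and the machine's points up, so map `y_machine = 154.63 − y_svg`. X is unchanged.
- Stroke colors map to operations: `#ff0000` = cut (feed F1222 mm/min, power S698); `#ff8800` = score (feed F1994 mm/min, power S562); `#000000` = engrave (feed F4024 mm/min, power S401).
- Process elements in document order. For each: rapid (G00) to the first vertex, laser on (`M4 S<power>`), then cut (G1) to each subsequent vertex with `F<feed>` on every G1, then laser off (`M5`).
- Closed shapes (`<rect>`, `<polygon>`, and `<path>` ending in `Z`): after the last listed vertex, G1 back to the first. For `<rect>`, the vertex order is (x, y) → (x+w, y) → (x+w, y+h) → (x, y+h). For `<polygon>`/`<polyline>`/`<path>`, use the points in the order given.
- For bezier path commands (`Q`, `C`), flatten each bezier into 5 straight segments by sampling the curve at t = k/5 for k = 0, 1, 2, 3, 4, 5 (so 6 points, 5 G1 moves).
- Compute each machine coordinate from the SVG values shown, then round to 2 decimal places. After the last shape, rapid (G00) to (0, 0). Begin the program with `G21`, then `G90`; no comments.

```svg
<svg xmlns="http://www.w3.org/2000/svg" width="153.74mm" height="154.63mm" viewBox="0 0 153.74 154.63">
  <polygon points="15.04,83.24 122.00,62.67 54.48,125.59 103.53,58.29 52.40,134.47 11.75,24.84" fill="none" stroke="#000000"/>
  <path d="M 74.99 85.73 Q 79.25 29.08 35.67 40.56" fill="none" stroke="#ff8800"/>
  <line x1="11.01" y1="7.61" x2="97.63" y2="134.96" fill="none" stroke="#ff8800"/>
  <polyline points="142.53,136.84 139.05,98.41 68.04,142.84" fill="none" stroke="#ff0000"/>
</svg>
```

G21
G90
G00 X15.04 Y71.39
M4 S401
G1 X122.00 Y91.96 F4024
G1 X54.48 Y29.04 F4024
G1 X103.53 Y96.34 F4024
G1 X52.40 Y20.16 F4024
G1 X11.75 Y129.79 F4024
G1 X15.04 Y71.39 F4024
M5
G00 X74.99 Y68.90
M4 S562
G1 X74.78 Y88.83 F1994
G1 X70.74 Y103.32 F1994
G1 X62.88 Y112.35 F1994
G1 X51.19 Y115.94 F1994
G1 X35.67 Y114.07 F1994
M5
G00 X11.01 Y147.02
M4 S562
G1 X97.63 Y19.67 F1994
M5
G00 X142.53 Y17.79
M4 S698
G1 X139.05 Y56.22 F1222
G1 X68.04 Y11.79 F1222
M5
G00 X0.00 Y0.00

Since the viewBox matches the mm dimensions, user units are millimetres directly. The only transform is the Y-flip y_m = 154.63 − y_svg.

Shape 1 is a closed polygon drawn with `<polygon>`. Its stroke #000000 means engrave at S401, F4024. After flipping Y the toolpath is (15.04,71.39) → (122.00,91.96) → (54.48,29.04) → (103.53,96.34) → (52.40,20.16) → (11.75,129.79) → (15.04,71.39), returning to the start.

Shape 2 is a quadratic bezier drawn with `<path>`. Its stroke #ff8800 means score at S562, F1994. After flipping Y the toolpath is (74.99,68.90) → (74.78,88.83) → (70.74,103.32) → (62.88,112.35) → (51.19,115.94) → (35.67,114.07).

Shape 3 is a line segment drawn with `<line>`. Its stroke #ff8800 means score at S562, F1994. After flipping Y the toolpath is (11.01,147.02) → (97.63,19.67).

Shape 4 is a open polyline drawn with `<polyline>`. Its stroke #ff0000 means cut at S698, F1222. After flipping Y the toolpath is (142.53,17.79) → (139.05,56.22) → (68.04,11.79).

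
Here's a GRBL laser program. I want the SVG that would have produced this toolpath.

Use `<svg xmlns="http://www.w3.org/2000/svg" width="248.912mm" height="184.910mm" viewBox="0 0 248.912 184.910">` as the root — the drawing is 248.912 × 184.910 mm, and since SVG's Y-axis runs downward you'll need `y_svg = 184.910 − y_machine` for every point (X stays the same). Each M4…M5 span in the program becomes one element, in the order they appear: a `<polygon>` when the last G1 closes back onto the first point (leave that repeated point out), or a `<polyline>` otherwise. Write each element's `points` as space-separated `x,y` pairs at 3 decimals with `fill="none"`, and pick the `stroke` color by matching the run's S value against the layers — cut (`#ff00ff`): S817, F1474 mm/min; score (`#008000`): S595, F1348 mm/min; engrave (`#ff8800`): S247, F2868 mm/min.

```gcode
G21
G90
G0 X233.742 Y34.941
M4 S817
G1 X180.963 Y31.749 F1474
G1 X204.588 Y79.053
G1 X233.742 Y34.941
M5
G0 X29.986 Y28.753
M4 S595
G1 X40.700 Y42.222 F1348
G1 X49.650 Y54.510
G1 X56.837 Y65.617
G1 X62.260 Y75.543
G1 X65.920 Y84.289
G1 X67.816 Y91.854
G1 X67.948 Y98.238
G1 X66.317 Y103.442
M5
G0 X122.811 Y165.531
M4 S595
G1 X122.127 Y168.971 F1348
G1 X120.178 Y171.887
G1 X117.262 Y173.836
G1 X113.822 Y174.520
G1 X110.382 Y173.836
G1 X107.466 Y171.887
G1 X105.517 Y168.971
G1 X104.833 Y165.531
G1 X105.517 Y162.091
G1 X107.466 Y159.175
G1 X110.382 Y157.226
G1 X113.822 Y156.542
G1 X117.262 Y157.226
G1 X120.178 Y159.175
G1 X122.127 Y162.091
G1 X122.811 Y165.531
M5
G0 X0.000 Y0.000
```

<svg xmlns="http://www.w3.org/2000/svg" width="248.912mm" height="184.910mm" viewBox="0 0 248.912 184.910">
  <polygon points="233.742,149.969 180.963,153.161 204.588,105.857" fill="none" stroke="#ff00ff"/>
  <polyline points="29.986,156.157 40.700,142.688 49.650,130.400 56.837,119.293 62.260,109.367 65.920,100.621 67.816,93.056 67.948,86.672 66.317,81.468" fill="none" stroke="#008000"/>
  <polygon points="122.811,19.379 122.127,15.939 120.178,13.023 117.262,11.074 113.822,10.390 110.382,11.074 107.466,13.023 105.517,15.939 104.833,19.379 105.517,22.819 107.466,25.735 110.382,27.684 113.822,28.368 117.262,27.684 120.178,25.735 122.127,22.819" fill="none" stroke="#008000"/>
</svg>

y_svg = 184.910 − y_m.

[1] S817→`#ff00ff` (cut); closed run; points: 233.742,149.969 180.963,153.161 204.588,105.857

[2] S595→`#008000` (score); open run; points: 29.986,156.157 40.700,142.688 49.650,130.400 56.837,119.293 62.260,109.367 65.920,100.621 67.816,93.056 67.948,86.672 66.317,81.468

[3] S595→`#008000` (score); closed run; points: 122.811,19.379 122.127,15.939 120.178,13.023 117.262,11.074 113.822,10.390 110.382,11.074 107.466,13.023 105.517,15.939 104.833,19.379 105.517,22.819 107.466,25.735 110.382,27.684 113.822,28.368 117.262,27.684 120.178,25.735 122.127,22.819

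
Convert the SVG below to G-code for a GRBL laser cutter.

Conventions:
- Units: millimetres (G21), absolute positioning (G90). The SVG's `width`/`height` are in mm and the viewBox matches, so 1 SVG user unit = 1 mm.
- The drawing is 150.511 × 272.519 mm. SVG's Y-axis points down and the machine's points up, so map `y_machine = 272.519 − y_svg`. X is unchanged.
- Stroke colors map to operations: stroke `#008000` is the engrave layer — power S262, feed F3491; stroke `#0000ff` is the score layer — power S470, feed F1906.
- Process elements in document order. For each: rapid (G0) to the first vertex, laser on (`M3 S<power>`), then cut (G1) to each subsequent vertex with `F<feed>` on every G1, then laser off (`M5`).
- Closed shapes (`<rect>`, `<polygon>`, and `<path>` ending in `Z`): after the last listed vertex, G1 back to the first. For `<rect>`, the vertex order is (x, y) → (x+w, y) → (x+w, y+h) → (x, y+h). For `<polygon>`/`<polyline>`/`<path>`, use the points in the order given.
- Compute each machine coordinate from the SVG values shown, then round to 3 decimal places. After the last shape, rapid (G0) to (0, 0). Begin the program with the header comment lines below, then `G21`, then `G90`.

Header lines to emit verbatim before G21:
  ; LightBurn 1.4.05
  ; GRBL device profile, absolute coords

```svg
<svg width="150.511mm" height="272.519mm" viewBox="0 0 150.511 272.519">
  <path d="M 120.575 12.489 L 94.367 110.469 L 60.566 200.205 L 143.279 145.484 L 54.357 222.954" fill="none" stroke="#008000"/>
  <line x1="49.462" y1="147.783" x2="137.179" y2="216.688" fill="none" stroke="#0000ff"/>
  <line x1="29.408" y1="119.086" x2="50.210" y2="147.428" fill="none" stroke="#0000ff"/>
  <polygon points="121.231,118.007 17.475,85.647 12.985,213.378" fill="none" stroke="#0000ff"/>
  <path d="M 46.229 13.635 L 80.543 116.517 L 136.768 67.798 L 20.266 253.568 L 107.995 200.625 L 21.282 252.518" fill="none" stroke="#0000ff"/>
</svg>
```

; LightBurn 1.4.05
; GRBL device profile, absolute coords
G21
G90
G0 X120.575 Y260.030
M3 S262
G1 X94.367 Y162.050 F3491
G1 X60.566 Y72.314 F3491
G1 X143.279 Y127.035 F3491
G1 X54.357 Y49.565 F3491
M5
G0 X49.462 Y124.736
M3 S470
G1 X137.179 Y55.831 F1906
M5
G0 X29.408 Y153.433
M3 S470
G1 X50.210 Y125.091 F1906
M5
G0 X121.231 Y154.512
M3 S470
G1 X17.475 Y186.872 F1906
G1 X12.985 Y59.141 F1906
G1 X121.231 Y154.512 F1906
M5
G0 X46.229 Y258.884
M3 S470
G1 X80.543 Y156.002 F1906
G1 X136.768 Y204.721 F1906
G1 X20.266 Y18.951 F1906
G1 X107.995 Y71.894 F1906
G1 X21.282 Y20.001 F1906
M5
G0 X0.000 Y0.000

viewBox `0 0 150.511 272.519` with mm width/height → 1 unit = 1 mm. Flip: y_m = 272.519 − y_svg.

**Shape 1** — `<path>` open polyline, stroke `#008000` → engrave (S262, F3491). Machine vertices: (120.575,260.030) → (94.367,162.050) → (60.566,72.314) → (143.279,127.035) → (54.357,49.565). Open path.

**Shape 2** — `<line>` line segment, stroke `#0000ff` → score (S470, F1906). Machine vertices: (49.462,124.736) → (137.179,55.831). Open path.

**Shape 3** — `<line>` line segment, stroke `#0000ff` → score (S470, F1906). Machine vertices: (29.408,153.433) → (50.210,125.091). Open path.

**Shape 4** — `<polygon>` closed polygon, stroke `#0000ff` → score (S470, F1906). Machine vertices: (121.231,154.512) → (17.475,186.872) → (12.985,59.141) → (121.231,154.512). Closed: final G1 returns to the first vertex.

**Shape 5** — `<path>` open polyline, stroke `#0000ff` → score (S470, F1906). Machine vertices: (46.229,258.884) → (80.543,156.002) → (136.768,204.721) → (20.266,18.951) → (107.995,71.894) → (21.282,20.001). Open path.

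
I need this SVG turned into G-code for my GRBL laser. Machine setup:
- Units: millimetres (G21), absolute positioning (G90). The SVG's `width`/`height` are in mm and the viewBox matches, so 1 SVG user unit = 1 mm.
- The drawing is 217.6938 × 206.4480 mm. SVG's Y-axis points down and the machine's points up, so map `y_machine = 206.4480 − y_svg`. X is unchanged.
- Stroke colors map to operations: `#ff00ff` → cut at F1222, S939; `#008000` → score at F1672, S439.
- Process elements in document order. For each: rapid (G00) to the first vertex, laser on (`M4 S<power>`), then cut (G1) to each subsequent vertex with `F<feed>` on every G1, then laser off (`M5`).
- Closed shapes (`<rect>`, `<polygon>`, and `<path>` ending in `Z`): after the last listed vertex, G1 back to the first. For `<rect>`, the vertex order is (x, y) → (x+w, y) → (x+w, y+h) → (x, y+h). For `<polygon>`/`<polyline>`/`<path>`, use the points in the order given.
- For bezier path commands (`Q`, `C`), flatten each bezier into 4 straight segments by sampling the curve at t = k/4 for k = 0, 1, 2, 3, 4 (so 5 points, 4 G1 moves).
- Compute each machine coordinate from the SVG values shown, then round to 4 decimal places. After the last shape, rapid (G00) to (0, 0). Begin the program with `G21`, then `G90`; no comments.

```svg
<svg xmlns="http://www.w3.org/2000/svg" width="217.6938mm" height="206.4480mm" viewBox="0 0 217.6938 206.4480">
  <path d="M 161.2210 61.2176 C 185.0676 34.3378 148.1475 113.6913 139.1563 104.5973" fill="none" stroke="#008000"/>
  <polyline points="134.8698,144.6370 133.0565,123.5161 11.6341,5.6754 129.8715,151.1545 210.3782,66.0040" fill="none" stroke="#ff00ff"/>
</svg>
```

viewBox `0 0 217.6938 206.4480` with mm width/height → 1 unit = 1 mm. Flip: y_m = 206.4480 − y_svg.

**Shape 1** — `<path>` cubic bezier, stroke `#008000` → score (S439, F1672). Control points (SVG): P0=(161.2210,61.2176), P1=(185.0676,34.3378), P2=(148.1475,113.6913), P3=(139.1563,104.5973); sampled at t=k/4. Machine vertices: (161.2210,145.2304) → (169.0981,148.5134) → (162.5028,130.2102) → (149.7505,108.5722) → (139.1563,101.8507). Open path.

**Shape 2** — `<polyline>` open polyline, stroke `#ff00ff` → cut (S939, F1222). Machine vertices: (134.8698,61.8110) → (133.0565,82.9319) → (11.6341,200.7726) → (129.8715,55.2935) → (210.3782,140.4440). Open path.

G21
G90
G00 X161.2210 Y145.2304
M4 S439
G1 X169.0981 Y148.5134 F1672
G1 X162.5028 Y130.2102 F1672
G1 X149.7505 Y108.5722 F1672
G1 X139.1563 Y101.8507 F1672
M5
G00 X134.8698 Y61.8110
M4 S939
G1 X133.0565 Y82.9319 F1222
G1 X11.6341 Y200.7726 F1222
G1 X129.8715 Y55.2935 F1222
G1 X210.3782 Y140.4440 F1222
M5
G00 X0.0000 Y0.0000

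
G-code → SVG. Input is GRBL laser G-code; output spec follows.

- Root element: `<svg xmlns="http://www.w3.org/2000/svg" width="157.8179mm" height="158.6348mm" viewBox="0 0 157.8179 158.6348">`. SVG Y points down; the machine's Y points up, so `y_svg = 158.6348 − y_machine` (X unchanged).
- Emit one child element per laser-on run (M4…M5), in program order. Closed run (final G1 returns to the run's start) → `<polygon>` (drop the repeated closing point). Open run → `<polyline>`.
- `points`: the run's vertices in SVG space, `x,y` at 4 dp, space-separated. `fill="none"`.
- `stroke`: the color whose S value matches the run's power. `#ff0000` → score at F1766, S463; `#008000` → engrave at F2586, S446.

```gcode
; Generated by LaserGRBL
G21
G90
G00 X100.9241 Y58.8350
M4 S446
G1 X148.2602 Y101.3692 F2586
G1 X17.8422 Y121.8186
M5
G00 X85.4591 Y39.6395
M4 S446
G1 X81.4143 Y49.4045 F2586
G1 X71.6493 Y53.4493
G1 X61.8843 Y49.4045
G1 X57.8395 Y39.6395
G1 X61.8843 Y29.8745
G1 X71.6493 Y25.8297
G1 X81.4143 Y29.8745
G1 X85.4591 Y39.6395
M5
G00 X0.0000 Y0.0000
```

y_svg = 158.6348 − y_m. Every run uses S446, so all elements get stroke `#008000` (engrave).

[1] open run; points: 100.9241,99.7998 148.2602,57.2656 17.8422,36.8162

[2] closed run; points: 85.4591,118.9953 81.4143,109.2303 71.6493,105.1855 61.8843,109.2303 57.8395,118.9953 61.8843,128.7603 71.6493,132.8051 81.4143,128.7603

<svg xmlns="http://www.w3.org/2000/svg" width="157.8179mm" height="158.6348mm" viewBox="0 0 157.8179 158.6348">
  <polyline points="100.9241,99.7998 148.2602,57.2656 17.8422,36.8162" fill="none" stroke="#008000"/>
  <polygon points="85.4591,118.9953 81.4143,109.2303 71.6493,105.1855 61.8843,109.2303 57.8395,118.9953 61.8843,128.7603 71.6493,132.8051 81.4143,128.7603" fill="none" stroke="#008000"/>
</svg>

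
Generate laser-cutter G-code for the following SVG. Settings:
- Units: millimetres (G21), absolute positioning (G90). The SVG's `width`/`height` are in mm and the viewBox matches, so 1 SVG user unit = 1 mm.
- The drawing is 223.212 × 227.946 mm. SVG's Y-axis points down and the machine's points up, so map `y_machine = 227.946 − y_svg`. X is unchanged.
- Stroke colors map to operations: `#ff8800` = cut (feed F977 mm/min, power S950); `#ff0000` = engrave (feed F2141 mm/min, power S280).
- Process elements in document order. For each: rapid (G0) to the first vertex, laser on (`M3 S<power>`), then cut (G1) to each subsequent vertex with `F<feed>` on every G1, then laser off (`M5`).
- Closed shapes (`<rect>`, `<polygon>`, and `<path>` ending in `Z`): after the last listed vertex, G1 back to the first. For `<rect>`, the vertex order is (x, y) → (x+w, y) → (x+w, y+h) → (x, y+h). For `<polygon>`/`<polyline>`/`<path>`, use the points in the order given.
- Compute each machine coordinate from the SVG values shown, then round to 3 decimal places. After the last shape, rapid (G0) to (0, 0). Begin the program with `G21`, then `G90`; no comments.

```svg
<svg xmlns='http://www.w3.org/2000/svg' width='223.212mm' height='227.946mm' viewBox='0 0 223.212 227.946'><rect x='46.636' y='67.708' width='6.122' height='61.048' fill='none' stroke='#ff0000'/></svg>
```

1 u = 1 mm; y_m = 227.946 − y.

[1] `<rect>` rectangle, #ff0000→engrave S280 F2141: (46.636,160.238) → (52.758,160.238) → (52.758,99.190) → (46.636,99.190) → (46.636,160.238) (closed)

G21
G90
G0 X46.636 Y160.238
M3 S280
G1 X52.758 Y160.238 F2141
G1 X52.758 Y99.190 F2141
G1 X46.636 Y99.190 F2141
G1 X46.636 Y160.238 F2141
M5
G0 X0.000 Y0.000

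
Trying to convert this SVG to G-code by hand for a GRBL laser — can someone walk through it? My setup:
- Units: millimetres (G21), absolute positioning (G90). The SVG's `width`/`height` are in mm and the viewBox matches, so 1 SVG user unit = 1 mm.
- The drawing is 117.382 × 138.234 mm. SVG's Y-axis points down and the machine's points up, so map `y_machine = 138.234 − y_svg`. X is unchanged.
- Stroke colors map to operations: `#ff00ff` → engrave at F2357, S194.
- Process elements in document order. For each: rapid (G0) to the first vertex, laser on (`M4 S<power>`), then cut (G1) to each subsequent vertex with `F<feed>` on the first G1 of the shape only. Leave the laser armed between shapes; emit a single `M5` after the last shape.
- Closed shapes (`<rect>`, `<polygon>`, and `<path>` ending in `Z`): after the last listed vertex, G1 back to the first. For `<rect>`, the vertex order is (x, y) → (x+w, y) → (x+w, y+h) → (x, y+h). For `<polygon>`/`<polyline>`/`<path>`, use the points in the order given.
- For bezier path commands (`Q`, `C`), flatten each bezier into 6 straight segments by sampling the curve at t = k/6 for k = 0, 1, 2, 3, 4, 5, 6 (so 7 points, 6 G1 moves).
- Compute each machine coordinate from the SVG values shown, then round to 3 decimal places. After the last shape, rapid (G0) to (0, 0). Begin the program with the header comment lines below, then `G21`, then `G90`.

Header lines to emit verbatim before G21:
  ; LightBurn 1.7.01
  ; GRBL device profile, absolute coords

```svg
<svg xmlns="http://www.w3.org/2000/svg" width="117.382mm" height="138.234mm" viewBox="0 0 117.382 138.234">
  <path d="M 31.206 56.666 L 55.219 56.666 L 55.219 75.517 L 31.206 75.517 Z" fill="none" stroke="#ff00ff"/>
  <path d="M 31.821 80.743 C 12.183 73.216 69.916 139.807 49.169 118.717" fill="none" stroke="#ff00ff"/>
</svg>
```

Since the viewBox matches the mm dimensions, user units are millimetres directly. The only transform is the Y-flip y_m = 138.234 − y_svg.

Shape 1 is a rectangle drawn with `<path>`. Its stroke #ff00ff means engrave at S194, F2357. After flipping Y the toolpath is (31.206,81.568) → (55.219,81.568) → (55.219,62.717) → (31.206,62.717) → (31.206,81.568), returning to the start.

Shape 2 is a cubic bezier drawn with `<path>`. Its stroke #ff00ff means engrave at S194, F2357. After flipping Y the toolpath is (31.821,57.491) → (27.728,55.827) → (32.201,46.305) → (40.911,33.418) → (49.528,21.661) → (53.724,15.530) → (49.169,19.517).

; LightBurn 1.7.01
; GRBL device profile, absolute coords
G21
G90
G0 X31.206 Y81.568
M4 S194
G1 X55.219 Y81.568 F2357
G1 X55.219 Y62.717
G1 X31.206 Y62.717
G1 X31.206 Y81.568
G0 X31.821 Y57.491
M4 S194
G1 X27.728 Y55.827 F2357
G1 X32.201 Y46.305
G1 X40.911 Y33.418
G1 X49.528 Y21.661
G1 X53.724 Y15.530
G1 X49.169 Y19.517
M5
G0 X0.000 Y0.000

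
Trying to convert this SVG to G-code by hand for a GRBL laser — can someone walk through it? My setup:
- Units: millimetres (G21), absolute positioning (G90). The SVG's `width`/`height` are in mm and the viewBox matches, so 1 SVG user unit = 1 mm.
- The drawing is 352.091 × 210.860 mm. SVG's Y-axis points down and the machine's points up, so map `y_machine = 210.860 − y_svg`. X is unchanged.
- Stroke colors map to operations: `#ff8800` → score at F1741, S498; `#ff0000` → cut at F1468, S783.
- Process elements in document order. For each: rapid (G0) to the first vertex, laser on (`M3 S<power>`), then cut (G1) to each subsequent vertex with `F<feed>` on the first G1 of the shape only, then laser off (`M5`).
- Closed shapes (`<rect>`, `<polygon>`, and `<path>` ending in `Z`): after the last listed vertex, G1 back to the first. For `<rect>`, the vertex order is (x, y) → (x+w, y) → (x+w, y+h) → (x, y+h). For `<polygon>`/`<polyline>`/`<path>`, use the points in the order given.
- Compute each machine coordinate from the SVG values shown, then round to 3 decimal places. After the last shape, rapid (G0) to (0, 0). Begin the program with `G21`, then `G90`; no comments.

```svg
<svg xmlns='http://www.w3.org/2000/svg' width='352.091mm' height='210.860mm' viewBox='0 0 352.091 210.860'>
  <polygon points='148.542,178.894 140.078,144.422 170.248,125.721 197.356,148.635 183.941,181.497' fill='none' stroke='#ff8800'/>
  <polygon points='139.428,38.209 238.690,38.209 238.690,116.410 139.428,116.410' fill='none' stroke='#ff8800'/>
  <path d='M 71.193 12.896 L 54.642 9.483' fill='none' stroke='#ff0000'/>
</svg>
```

G21
G90
G0 X148.542 Y31.966
M3 S498
G1 X140.078 Y66.438 F1741
G1 X170.248 Y85.139
G1 X197.356 Y62.225
G1 X183.941 Y29.363
G1 X148.542 Y31.966
M5
G0 X139.428 Y172.651
M3 S498
G1 X238.690 Y172.651 F1741
G1 X238.690 Y94.450
G1 X139.428 Y94.450
G1 X139.428 Y172.651
M5
G0 X71.193 Y197.964
M3 S783
G1 X54.642 Y201.377 F1468
M5
G0 X0.000 Y0.000

viewBox `0 0 352.091 210.860` with mm width/height → 1 unit = 1 mm. Flip: y_m = 210.860 − y_svg.

**Shape 1** — `<polygon>` regular polygon, stroke `#ff8800` → score (S498, F1741). Machine vertices: (148.542,31.966) → (140.078,66.438) → (170.248,85.139) → (197.356,62.225) → (183.941,29.363) → (148.542,31.966). Closed: final G1 returns to the first vertex.

**Shape 2** — `<polygon>` rectangle, stroke `#ff8800` → score (S498, F1741). Machine vertices: (139.428,172.651) → (238.690,172.651) → (238.690,94.450) → (139.428,94.450) → (139.428,172.651). Closed: final G1 returns to the first vertex.

**Shape 3** — `<path>` line segment, stroke `#ff0000` → cut (S783, F1468). Machine vertices: (71.193,197.964) → (54.642,201.377). Open path.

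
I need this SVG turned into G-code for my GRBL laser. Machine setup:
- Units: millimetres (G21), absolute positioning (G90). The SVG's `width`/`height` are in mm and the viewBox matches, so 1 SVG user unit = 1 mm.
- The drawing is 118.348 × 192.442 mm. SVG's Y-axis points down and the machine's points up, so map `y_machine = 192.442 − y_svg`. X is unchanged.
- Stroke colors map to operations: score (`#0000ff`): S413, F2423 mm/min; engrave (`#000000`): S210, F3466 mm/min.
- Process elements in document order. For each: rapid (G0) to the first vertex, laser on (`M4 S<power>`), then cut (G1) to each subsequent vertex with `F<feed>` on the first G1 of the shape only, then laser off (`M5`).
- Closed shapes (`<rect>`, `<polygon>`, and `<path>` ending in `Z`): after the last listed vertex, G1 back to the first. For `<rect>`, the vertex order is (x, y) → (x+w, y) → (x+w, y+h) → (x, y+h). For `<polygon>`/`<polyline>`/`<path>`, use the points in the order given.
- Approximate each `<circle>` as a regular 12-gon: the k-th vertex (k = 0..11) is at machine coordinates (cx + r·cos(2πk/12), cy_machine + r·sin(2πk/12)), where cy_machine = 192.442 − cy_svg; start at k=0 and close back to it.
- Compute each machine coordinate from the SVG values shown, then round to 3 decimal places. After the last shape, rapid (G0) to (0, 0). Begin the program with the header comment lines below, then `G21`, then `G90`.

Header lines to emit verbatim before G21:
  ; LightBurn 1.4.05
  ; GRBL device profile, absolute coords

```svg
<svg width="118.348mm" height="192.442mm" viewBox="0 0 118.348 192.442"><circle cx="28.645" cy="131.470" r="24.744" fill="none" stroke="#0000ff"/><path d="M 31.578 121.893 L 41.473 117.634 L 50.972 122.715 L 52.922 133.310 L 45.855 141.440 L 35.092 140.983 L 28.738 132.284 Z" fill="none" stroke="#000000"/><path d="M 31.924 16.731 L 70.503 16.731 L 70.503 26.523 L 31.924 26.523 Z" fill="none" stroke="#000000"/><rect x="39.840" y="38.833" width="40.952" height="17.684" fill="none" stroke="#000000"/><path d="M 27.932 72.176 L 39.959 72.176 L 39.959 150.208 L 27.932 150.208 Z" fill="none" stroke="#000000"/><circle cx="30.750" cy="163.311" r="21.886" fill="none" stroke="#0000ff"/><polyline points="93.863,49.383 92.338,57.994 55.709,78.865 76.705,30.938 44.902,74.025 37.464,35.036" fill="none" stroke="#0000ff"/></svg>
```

1 u = 1 mm; y_m = 192.442 − y.

[1] `<circle>` circle, #0000ff→score S413 F2423: (53.389,60.972) → (50.074,73.344) → (41.017,82.401) → (28.645,85.716) → (16.273,82.401) → (7.216,73.344) → (3.901,60.972) → (7.216,48.600) → (16.273,39.543) → (28.645,36.228) → (41.017,39.543) → (50.074,48.600) → (53.389,60.972) (closed)

[2] `<path>` regular polygon, #000000→engrave S210 F3466: (31.578,70.549) → (41.473,74.808) → (50.972,69.727) → (52.922,59.132) → (45.855,51.002) → (35.092,51.459) → (28.738,60.158) → (31.578,70.549) (closed)

[3] `<path>` rectangle, #000000→engrave S210 F3466: (31.924,175.711) → (70.503,175.711) → (70.503,165.919) → (31.924,165.919) → (31.924,175.711) (closed)

[4] `<rect>` rectangle, #000000→engrave S210 F3466: (39.840,153.609) → (80.792,153.609) → (80.792,135.925) → (39.840,135.925) → (39.840,153.609) (closed)

[5] `<path>` rectangle, #000000→engrave S210 F3466: (27.932,120.266) → (39.959,120.266) → (39.959,42.234) → (27.932,42.234) → (27.932,120.266) (closed)

[6] `<circle>` circle, #0000ff→score S413 F2423: (52.636,29.131) → (49.704,40.074) → (41.693,48.085) → (30.750,51.017) → (19.807,48.085) → (11.796,40.074) → (8.864,29.131) → (11.796,18.188) → (19.807,10.177) → (30.750,7.245) → (41.693,10.177) → (49.704,18.188) → (52.636,29.131) (closed)

[7] `<polyline>` open polyline, #0000ff→score S413 F2423: (93.863,143.059) → (92.338,134.448) → (55.709,113.577) → (76.705,161.504) → (44.902,118.417) → (37.464,157.406)

; LightBurn 1.4.05
; GRBL device profile, absolute coords
G21
G90
G0 X53.389 Y60.972
M4 S413
G1 X50.074 Y73.344 F2423
G1 X41.017 Y82.401
G1 X28.645 Y85.716
G1 X16.273 Y82.401
G1 X7.216 Y73.344
G1 X3.901 Y60.972
G1 X7.216 Y48.600
G1 X16.273 Y39.543
G1 X28.645 Y36.228
G1 X41.017 Y39.543
G1 X50.074 Y48.600
G1 X53.389 Y60.972
M5
G0 X31.578 Y70.549
M4 S210
G1 X41.473 Y74.808 F3466
G1 X50.972 Y69.727
G1 X52.922 Y59.132
G1 X45.855 Y51.002
G1 X35.092 Y51.459
G1 X28.738 Y60.158
G1 X31.578 Y70.549
M5
G0 X31.924 Y175.711
M4 S210
G1 X70.503 Y175.711 F3466
G1 X70.503 Y165.919
G1 X31.924 Y165.919
G1 X31.924 Y175.711
M5
G0 X39.840 Y153.609
M4 S210
G1 X80.792 Y153.609 F3466
G1 X80.792 Y135.925
G1 X39.840 Y135.925
G1 X39.840 Y153.609
M5
G0 X27.932 Y120.266
M4 S210
G1 X39.959 Y120.266 F3466
G1 X39.959 Y42.234
G1 X27.932 Y42.234
G1 X27.932 Y120.266
M5
G0 X52.636 Y29.131
M4 S413
G1 X49.704 Y40.074 F2423
G1 X41.693 Y48.085
G1 X30.750 Y51.017
G1 X19.807 Y48.085
G1 X11.796 Y40.074
G1 X8.864 Y29.131
G1 X11.796 Y18.188
G1 X19.807 Y10.177
G1 X30.750 Y7.245
G1 X41.693 Y10.177
G1 X49.704 Y18.188
G1 X52.636 Y29.131
M5
G0 X93.863 Y143.059
M4 S413
G1 X92.338 Y134.448 F2423
G1 X55.709 Y113.577
G1 X76.705 Y161.504
G1 X44.902 Y118.417
G1 X37.464 Y157.406
M5
G0 X0.000 Y0.000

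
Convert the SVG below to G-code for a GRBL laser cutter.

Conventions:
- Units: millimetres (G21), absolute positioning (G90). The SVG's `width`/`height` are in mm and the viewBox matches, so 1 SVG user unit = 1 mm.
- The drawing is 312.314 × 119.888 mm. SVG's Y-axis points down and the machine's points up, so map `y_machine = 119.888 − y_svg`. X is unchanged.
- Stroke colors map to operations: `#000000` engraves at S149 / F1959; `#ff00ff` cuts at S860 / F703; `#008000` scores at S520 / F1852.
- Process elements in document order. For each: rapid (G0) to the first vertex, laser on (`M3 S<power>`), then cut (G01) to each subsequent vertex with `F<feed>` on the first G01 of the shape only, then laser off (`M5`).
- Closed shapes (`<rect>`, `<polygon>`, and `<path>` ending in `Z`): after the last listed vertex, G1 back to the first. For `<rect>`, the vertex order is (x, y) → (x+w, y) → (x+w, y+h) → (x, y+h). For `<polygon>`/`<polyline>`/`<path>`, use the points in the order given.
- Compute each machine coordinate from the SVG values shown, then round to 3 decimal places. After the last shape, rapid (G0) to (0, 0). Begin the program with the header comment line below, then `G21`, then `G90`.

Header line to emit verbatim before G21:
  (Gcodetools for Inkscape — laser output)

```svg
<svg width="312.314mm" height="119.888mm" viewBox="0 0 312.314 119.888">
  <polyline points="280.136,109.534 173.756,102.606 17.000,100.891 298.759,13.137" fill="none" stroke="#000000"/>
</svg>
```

1 u = 1 mm; y_m = 119.888 − y.

[1] `<polyline>` open polyline, #000000→engrave S149 F1959: (280.136,10.354) → (173.756,17.282) → (17.000,18.997) → (298.759,106.751)

(Gcodetools for Inkscape — laser output)
G21
G90
G0 X280.136 Y10.354
M3 S149
G01 X173.756 Y17.282 F1959
G01 X17.000 Y18.997
G01 X298.759 Y106.751
M5
G0 X0.000 Y0.000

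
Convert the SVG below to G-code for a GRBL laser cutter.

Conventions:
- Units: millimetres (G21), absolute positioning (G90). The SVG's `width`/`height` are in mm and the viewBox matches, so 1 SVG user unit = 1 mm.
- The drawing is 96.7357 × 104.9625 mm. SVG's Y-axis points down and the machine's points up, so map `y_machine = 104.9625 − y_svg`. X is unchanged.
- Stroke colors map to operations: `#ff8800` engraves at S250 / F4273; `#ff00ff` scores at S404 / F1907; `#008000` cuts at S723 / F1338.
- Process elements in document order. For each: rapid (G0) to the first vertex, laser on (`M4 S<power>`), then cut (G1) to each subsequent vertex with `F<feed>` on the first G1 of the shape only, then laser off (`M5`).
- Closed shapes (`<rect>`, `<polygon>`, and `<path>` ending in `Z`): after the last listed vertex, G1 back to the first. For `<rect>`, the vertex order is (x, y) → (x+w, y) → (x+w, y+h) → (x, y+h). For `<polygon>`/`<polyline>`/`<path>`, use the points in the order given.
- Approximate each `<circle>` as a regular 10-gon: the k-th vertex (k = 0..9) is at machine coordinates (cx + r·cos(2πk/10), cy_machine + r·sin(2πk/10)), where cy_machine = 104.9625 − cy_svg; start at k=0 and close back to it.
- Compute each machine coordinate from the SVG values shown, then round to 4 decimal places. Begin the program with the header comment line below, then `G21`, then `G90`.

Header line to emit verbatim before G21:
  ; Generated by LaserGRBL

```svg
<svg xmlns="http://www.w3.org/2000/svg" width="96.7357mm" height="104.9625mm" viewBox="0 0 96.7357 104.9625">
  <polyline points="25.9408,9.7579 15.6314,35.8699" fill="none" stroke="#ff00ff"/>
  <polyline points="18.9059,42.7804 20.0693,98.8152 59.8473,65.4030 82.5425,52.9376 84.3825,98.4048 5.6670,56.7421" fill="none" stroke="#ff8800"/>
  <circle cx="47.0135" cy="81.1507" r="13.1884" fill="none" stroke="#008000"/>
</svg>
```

; Generated by LaserGRBL
G21
G90
G0 X25.9408 Y95.2046
M4 S404
G1 X15.6314 Y69.0926 F1907
M5
G0 X18.9059 Y62.1821
M4 S250
G1 X20.0693 Y6.1473 F4273
G1 X59.8473 Y39.5595
G1 X82.5425 Y52.0249
G1 X84.3825 Y6.5577
G1 X5.6670 Y48.2204
M5
G0 X60.2019 Y23.8118
M4 S723
G1 X57.6831 Y31.5637 F1338
G1 X51.0889 Y36.3547
G1 X42.9381 Y36.3547
G1 X36.3439 Y31.5637
G1 X33.8251 Y23.8118
G1 X36.3439 Y16.0599
G1 X42.9381 Y11.2689
G1 X51.0889 Y11.2689
G1 X57.6831 Y16.0599
G1 X60.2019 Y23.8118
M5

viewBox `0 0 96.7357 104.9625` with mm width/height → 1 unit = 1 mm. Flip: y_m = 104.9625 − y_svg.

**Shape 1** — `<polyline>` line segment, stroke `#ff00ff` → score (S404, F1907). Machine vertices: (25.9408,95.2046) → (15.6314,69.0926). Open path.

**Shape 2** — `<polyline>` open polyline, stroke `#ff8800` → engrave (S250, F4273). Machine vertices: (18.9059,62.1821) → (20.0693,6.1473) → (59.8473,39.5595) → (82.5425,52.0249) → (84.3825,6.5577) → (5.6670,48.2204). Open path.

**Shape 3** — `<circle>` circle, stroke `#008000` → cut (S723, F1338). Machine vertices: (60.2019,23.8118) → (57.6831,31.5637) → (51.0889,36.3547) → (42.9381,36.3547) → (36.3439,31.5637) → (33.8251,23.8118) → (36.3439,16.0599) → (42.9381,11.2689) → (51.0889,11.2689) → (57.6831,16.0599) → (60.2019,23.8118). Closed: final G1 returns to the first vertex.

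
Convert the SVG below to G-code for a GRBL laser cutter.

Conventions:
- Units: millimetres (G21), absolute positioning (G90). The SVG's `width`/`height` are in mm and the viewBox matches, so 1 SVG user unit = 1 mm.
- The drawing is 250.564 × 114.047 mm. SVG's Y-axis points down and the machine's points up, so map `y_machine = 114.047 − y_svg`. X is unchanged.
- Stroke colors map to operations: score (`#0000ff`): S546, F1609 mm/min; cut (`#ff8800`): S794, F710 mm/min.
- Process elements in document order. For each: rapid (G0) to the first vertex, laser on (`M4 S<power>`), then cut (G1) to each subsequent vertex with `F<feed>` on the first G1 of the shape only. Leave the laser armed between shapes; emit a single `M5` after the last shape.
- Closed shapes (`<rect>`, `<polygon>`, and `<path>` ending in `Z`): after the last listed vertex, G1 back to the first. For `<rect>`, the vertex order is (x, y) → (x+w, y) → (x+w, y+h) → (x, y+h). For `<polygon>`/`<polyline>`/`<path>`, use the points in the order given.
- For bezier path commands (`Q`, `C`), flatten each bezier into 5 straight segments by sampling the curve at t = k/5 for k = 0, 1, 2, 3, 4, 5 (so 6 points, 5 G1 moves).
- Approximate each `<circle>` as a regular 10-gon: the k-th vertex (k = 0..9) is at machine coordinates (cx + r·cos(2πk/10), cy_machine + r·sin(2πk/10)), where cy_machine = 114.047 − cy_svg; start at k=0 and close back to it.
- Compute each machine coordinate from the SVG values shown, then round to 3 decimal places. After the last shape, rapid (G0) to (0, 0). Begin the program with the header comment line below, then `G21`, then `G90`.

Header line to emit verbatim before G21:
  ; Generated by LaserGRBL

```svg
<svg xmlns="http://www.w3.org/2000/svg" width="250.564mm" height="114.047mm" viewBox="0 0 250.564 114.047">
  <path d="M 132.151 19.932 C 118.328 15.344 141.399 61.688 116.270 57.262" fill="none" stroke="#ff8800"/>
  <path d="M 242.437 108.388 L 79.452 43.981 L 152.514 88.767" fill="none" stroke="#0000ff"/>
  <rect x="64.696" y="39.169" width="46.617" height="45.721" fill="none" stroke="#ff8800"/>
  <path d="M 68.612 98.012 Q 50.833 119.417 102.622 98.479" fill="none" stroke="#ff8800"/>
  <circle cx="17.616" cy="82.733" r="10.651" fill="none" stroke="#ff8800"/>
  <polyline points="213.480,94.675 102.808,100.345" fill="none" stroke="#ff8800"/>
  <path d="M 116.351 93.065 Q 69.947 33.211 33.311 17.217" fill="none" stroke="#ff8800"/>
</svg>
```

viewBox `0 0 250.564 114.047` with mm width/height → 1 unit = 1 mm. Flip: y_m = 114.047 − y_svg.

**Shape 1** — `<path>` cubic bezier, stroke `#ff8800` → cut (S794, F710). Control points (SVG): P0=(132.151,19.932), P1=(118.328,15.344), P2=(141.399,61.688), P3=(116.270,57.262); sampled at t=k/5. Machine vertices: (132.151,94.115) → (127.604,91.570) → (127.827,81.682) → (128.735,69.334) → (126.244,59.408) → (116.270,56.785). Open path.

**Shape 2** — `<path>` open polyline, stroke `#0000ff` → score (S546, F1609). Machine vertices: (242.437,5.659) → (79.452,70.066) → (152.514,25.280). Open path.

**Shape 3** — `<rect>` rectangle, stroke `#ff8800` → cut (S794, F710). Machine vertices: (64.696,74.878) → (111.313,74.878) → (111.313,29.157) → (64.696,29.157) → (64.696,74.878). Closed: final G1 returns to the first vertex.

**Shape 4** — `<path>` quadratic bezier, stroke `#ff8800` → cut (S794, F710). Control points (SVG): P0=(68.612,98.012), P1=(50.833,119.417), P2=(102.622,98.479); sampled at t=k/5. Machine vertices: (68.612,16.035) → (64.283,9.167) → (65.520,5.686) → (72.322,5.592) → (84.689,8.887) → (102.622,15.568). Open path.

**Shape 5** — `<circle>` circle, stroke `#ff8800` → cut (S794, F710). Machine vertices: (28.267,31.314) → (26.233,37.575) → (20.907,41.444) → (14.325,41.444) → (8.999,37.575) → (6.965,31.314) → (8.999,25.053) → (14.325,21.184) → (20.907,21.184) → (26.233,25.053) → (28.267,31.314). Closed: final G1 returns to the first vertex.

**Shape 6** — `<polyline>` line segment, stroke `#ff8800` → cut (S794, F710). Machine vertices: (213.480,19.372) → (102.808,13.702). Open path.

**Shape 7** — `<path>` quadratic bezier, stroke `#ff8800` → cut (S794, F710). Control points (SVG): P0=(116.351,93.065), P1=(69.947,33.211), P2=(33.311,17.217); sampled at t=k/5. Machine vertices: (116.351,20.982) → (98.180,43.169) → (80.791,61.848) → (64.183,77.017) → (48.356,88.678) → (33.311,96.830). Open path.

; Generated by LaserGRBL
G21
G90
G0 X132.151 Y94.115
M4 S794
G1 X127.604 Y91.570 F710
G1 X127.827 Y81.682
G1 X128.735 Y69.334
G1 X126.244 Y59.408
G1 X116.270 Y56.785
G0 X242.437 Y5.659
M4 S546
G1 X79.452 Y70.066 F1609
G1 X152.514 Y25.280
G0 X64.696 Y74.878
M4 S794
G1 X111.313 Y74.878 F710
G1 X111.313 Y29.157
G1 X64.696 Y29.157
G1 X64.696 Y74.878
G0 X68.612 Y16.035
M4 S794
G1 X64.283 Y9.167 F710
G1 X65.520 Y5.686
G1 X72.322 Y5.592
G1 X84.689 Y8.887
G1 X102.622 Y15.568
G0 X28.267 Y31.314
M4 S794
G1 X26.233 Y37.575 F710
G1 X20.907 Y41.444
G1 X14.325 Y41.444
G1 X8.999 Y37.575
G1 X6.965 Y31.314
G1 X8.999 Y25.053
G1 X14.325 Y21.184
G1 X20.907 Y21.184
G1 X26.233 Y25.053
G1 X28.267 Y31.314
G0 X213.480 Y19.372
M4 S794
G1 X102.808 Y13.702 F710
G0 X116.351 Y20.982
M4 S794
G1 X98.180 Y43.169 F710
G1 X80.791 Y61.848
G1 X64.183 Y77.017
G1 X48.356 Y88.678
G1 X33.311 Y96.830
M5
G0 X0.000 Y0.000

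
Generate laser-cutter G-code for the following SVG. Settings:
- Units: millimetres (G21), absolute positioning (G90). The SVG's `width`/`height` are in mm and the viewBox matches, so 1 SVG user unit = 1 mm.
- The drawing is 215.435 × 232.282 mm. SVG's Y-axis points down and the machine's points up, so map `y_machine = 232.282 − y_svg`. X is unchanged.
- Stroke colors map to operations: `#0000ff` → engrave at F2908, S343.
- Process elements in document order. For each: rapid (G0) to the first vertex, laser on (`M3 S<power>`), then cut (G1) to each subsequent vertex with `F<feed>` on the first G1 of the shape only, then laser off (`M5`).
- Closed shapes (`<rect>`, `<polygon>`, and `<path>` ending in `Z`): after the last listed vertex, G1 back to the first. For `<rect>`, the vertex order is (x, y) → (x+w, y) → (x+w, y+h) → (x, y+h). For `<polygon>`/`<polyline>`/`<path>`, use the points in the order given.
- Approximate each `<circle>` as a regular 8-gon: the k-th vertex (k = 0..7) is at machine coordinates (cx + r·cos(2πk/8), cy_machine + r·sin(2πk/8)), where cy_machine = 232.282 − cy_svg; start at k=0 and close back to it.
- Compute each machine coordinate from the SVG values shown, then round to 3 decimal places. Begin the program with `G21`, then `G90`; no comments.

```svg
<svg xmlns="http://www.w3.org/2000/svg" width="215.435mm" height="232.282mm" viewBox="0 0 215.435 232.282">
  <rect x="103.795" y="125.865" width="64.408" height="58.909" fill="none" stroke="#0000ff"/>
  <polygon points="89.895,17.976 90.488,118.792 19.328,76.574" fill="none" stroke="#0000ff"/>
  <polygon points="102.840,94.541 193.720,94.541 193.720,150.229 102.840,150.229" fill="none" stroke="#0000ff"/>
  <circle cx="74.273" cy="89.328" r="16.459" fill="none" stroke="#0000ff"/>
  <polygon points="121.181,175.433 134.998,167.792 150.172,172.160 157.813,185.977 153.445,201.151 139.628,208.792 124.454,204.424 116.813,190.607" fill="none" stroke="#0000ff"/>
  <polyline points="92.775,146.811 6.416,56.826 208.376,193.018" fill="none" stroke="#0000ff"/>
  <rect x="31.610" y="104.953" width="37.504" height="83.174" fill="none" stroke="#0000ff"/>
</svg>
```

Since the viewBox matches the mm dimensions, user units are millimetres directly. The only transform is the Y-flip y_m = 232.282 − y_svg.

Shape 1 is a rectangle drawn with `<rect>`. Its stroke #0000ff means engrave at S343, F2908. After flipping Y the toolpath is (103.795,106.417) → (168.203,106.417) → (168.203,47.508) → (103.795,47.508) → (103.795,106.417), returning to the start.

Shape 2 is a closed polygon drawn with `<polygon>`. Its stroke #0000ff means engrave at S343, F2908. After flipping Y the toolpath is (89.895,214.306) → (90.488,113.490) → (19.328,155.708) → (89.895,214.306), returning to the start.

Shape 3 is a rectangle drawn with `<polygon>`. Its stroke #0000ff means engrave at S343, F2908. After flipping Y the toolpath is (102.840,137.741) → (193.720,137.741) → (193.720,82.053) → (102.840,82.053) → (102.840,137.741), returning to the start.

Shape 4 is a circle drawn with `<circle>`. Its stroke #0000ff means engrave at S343, F2908. After flipping Y the toolpath is (90.732,142.954) → (85.911,154.592) → (74.273,159.413) → (62.635,154.592) → (57.814,142.954) → (62.635,131.316) → (74.273,126.495) → (85.911,131.316) → (90.732,142.954), returning to the start.

Shape 5 is a regular polygon drawn with `<polygon>`. Its stroke #0000ff means engrave at S343, F2908. After flipping Y the toolpath is (121.181,56.849) → (134.998,64.490) → (150.172,60.122) → (157.813,46.305) → (153.445,31.131) → (139.628,23.490) → (124.454,27.858) → (116.813,41.675) → (121.181,56.849), returning to the start.

Shape 6 is a open polyline drawn with `<polyline>`. Its stroke #0000ff means engrave at S343, F2908. After flipping Y the toolpath is (92.775,85.471) → (6.416,175.456) → (208.376,39.264).

Shape 7 is a rectangle drawn with `<rect>`. Its stroke #0000ff means engrave at S343, F2908. After flipping Y the toolpath is (31.610,127.329) → (69.114,127.329) → (69.114,44.155) → (31.610,44.155) → (31.610,127.329), returning to the start.

G21
G90
G0 X103.795 Y106.417
M3 S343
G1 X168.203 Y106.417 F2908
G1 X168.203 Y47.508
G1 X103.795 Y47.508
G1 X103.795 Y106.417
M5
G0 X89.895 Y214.306
M3 S343
G1 X90.488 Y113.490 F2908
G1 X19.328 Y155.708
G1 X89.895 Y214.306
M5
G0 X102.840 Y137.741
M3 S343
G1 X193.720 Y137.741 F2908
G1 X193.720 Y82.053
G1 X102.840 Y82.053
G1 X102.840 Y137.741
M5
G0 X90.732 Y142.954
M3 S343
G1 X85.911 Y154.592 F2908
G1 X74.273 Y159.413
G1 X62.635 Y154.592
G1 X57.814 Y142.954
G1 X62.635 Y131.316
G1 X74.273 Y126.495
G1 X85.911 Y131.316
G1 X90.732 Y142.954
M5
G0 X121.181 Y56.849
M3 S343
G1 X134.998 Y64.490 F2908
G1 X150.172 Y60.122
G1 X157.813 Y46.305
G1 X153.445 Y31.131
G1 X139.628 Y23.490
G1 X124.454 Y27.858
G1 X116.813 Y41.675
G1 X121.181 Y56.849
M5
G0 X92.775 Y85.471
M3 S343
G1 X6.416 Y175.456 F2908
G1 X208.376 Y39.264
M5
G0 X31.610 Y127.329
M3 S343
G1 X69.114 Y127.329 F2908
G1 X69.114 Y44.155
G1 X31.610 Y44.155
G1 X31.610 Y127.329
M5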